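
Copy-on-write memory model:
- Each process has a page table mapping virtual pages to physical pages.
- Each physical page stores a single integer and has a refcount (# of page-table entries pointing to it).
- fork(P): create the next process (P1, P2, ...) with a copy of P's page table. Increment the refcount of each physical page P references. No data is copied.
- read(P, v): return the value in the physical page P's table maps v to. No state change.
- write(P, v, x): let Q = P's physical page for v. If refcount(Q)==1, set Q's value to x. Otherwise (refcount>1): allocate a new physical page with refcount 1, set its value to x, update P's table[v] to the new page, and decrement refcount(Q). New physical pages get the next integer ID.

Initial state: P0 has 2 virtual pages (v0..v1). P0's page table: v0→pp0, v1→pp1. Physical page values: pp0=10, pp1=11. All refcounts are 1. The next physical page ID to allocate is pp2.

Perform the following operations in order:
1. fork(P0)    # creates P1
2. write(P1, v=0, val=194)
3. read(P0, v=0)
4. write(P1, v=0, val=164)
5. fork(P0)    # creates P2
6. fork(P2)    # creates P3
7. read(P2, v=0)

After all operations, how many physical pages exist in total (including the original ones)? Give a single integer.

Op 1: fork(P0) -> P1. 2 ppages; refcounts: pp0:2 pp1:2
Op 2: write(P1, v0, 194). refcount(pp0)=2>1 -> COPY to pp2. 3 ppages; refcounts: pp0:1 pp1:2 pp2:1
Op 3: read(P0, v0) -> 10. No state change.
Op 4: write(P1, v0, 164). refcount(pp2)=1 -> write in place. 3 ppages; refcounts: pp0:1 pp1:2 pp2:1
Op 5: fork(P0) -> P2. 3 ppages; refcounts: pp0:2 pp1:3 pp2:1
Op 6: fork(P2) -> P3. 3 ppages; refcounts: pp0:3 pp1:4 pp2:1
Op 7: read(P2, v0) -> 10. No state change.

Answer: 3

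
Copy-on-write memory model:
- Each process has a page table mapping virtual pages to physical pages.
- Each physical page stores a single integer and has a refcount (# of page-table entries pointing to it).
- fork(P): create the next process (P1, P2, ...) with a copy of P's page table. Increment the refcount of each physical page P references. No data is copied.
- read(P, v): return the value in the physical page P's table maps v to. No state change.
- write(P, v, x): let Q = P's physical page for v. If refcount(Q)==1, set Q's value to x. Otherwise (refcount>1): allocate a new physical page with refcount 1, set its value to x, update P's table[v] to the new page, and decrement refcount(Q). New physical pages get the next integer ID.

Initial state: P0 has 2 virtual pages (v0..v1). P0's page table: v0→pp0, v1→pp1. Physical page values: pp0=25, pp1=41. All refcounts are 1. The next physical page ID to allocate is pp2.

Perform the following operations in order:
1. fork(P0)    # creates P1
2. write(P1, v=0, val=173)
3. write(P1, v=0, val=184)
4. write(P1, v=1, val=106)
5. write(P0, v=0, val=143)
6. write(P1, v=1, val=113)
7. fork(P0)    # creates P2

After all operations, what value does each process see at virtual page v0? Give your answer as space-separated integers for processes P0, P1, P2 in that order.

Op 1: fork(P0) -> P1. 2 ppages; refcounts: pp0:2 pp1:2
Op 2: write(P1, v0, 173). refcount(pp0)=2>1 -> COPY to pp2. 3 ppages; refcounts: pp0:1 pp1:2 pp2:1
Op 3: write(P1, v0, 184). refcount(pp2)=1 -> write in place. 3 ppages; refcounts: pp0:1 pp1:2 pp2:1
Op 4: write(P1, v1, 106). refcount(pp1)=2>1 -> COPY to pp3. 4 ppages; refcounts: pp0:1 pp1:1 pp2:1 pp3:1
Op 5: write(P0, v0, 143). refcount(pp0)=1 -> write in place. 4 ppages; refcounts: pp0:1 pp1:1 pp2:1 pp3:1
Op 6: write(P1, v1, 113). refcount(pp3)=1 -> write in place. 4 ppages; refcounts: pp0:1 pp1:1 pp2:1 pp3:1
Op 7: fork(P0) -> P2. 4 ppages; refcounts: pp0:2 pp1:2 pp2:1 pp3:1
P0: v0 -> pp0 = 143
P1: v0 -> pp2 = 184
P2: v0 -> pp0 = 143

Answer: 143 184 143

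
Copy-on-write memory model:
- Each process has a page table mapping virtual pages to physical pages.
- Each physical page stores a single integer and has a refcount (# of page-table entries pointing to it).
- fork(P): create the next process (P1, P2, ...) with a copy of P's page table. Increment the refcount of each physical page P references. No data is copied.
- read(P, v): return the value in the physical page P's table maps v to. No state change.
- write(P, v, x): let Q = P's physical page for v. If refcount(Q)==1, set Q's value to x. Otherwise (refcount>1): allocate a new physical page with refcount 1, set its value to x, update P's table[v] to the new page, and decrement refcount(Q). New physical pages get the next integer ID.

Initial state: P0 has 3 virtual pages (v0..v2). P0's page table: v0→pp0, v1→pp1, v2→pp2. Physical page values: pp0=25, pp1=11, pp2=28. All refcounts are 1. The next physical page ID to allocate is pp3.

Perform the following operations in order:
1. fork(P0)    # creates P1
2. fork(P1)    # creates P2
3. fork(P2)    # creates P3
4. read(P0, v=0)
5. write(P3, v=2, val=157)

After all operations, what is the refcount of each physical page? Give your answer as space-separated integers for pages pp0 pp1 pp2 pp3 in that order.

Op 1: fork(P0) -> P1. 3 ppages; refcounts: pp0:2 pp1:2 pp2:2
Op 2: fork(P1) -> P2. 3 ppages; refcounts: pp0:3 pp1:3 pp2:3
Op 3: fork(P2) -> P3. 3 ppages; refcounts: pp0:4 pp1:4 pp2:4
Op 4: read(P0, v0) -> 25. No state change.
Op 5: write(P3, v2, 157). refcount(pp2)=4>1 -> COPY to pp3. 4 ppages; refcounts: pp0:4 pp1:4 pp2:3 pp3:1

Answer: 4 4 3 1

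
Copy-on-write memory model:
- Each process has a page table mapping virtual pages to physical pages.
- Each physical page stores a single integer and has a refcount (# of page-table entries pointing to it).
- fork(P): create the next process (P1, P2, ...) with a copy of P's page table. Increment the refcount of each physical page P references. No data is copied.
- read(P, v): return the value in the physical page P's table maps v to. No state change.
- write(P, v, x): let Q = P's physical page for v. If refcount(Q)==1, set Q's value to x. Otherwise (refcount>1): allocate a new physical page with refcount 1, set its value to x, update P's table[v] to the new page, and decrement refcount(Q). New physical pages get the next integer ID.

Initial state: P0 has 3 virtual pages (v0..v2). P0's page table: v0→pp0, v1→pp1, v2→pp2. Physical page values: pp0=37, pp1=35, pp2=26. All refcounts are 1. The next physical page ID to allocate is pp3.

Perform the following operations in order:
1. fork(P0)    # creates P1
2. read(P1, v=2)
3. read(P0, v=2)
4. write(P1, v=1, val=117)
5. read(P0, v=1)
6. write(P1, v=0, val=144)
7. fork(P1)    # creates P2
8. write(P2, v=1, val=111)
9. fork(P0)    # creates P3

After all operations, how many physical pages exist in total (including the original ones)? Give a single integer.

Op 1: fork(P0) -> P1. 3 ppages; refcounts: pp0:2 pp1:2 pp2:2
Op 2: read(P1, v2) -> 26. No state change.
Op 3: read(P0, v2) -> 26. No state change.
Op 4: write(P1, v1, 117). refcount(pp1)=2>1 -> COPY to pp3. 4 ppages; refcounts: pp0:2 pp1:1 pp2:2 pp3:1
Op 5: read(P0, v1) -> 35. No state change.
Op 6: write(P1, v0, 144). refcount(pp0)=2>1 -> COPY to pp4. 5 ppages; refcounts: pp0:1 pp1:1 pp2:2 pp3:1 pp4:1
Op 7: fork(P1) -> P2. 5 ppages; refcounts: pp0:1 pp1:1 pp2:3 pp3:2 pp4:2
Op 8: write(P2, v1, 111). refcount(pp3)=2>1 -> COPY to pp5. 6 ppages; refcounts: pp0:1 pp1:1 pp2:3 pp3:1 pp4:2 pp5:1
Op 9: fork(P0) -> P3. 6 ppages; refcounts: pp0:2 pp1:2 pp2:4 pp3:1 pp4:2 pp5:1

Answer: 6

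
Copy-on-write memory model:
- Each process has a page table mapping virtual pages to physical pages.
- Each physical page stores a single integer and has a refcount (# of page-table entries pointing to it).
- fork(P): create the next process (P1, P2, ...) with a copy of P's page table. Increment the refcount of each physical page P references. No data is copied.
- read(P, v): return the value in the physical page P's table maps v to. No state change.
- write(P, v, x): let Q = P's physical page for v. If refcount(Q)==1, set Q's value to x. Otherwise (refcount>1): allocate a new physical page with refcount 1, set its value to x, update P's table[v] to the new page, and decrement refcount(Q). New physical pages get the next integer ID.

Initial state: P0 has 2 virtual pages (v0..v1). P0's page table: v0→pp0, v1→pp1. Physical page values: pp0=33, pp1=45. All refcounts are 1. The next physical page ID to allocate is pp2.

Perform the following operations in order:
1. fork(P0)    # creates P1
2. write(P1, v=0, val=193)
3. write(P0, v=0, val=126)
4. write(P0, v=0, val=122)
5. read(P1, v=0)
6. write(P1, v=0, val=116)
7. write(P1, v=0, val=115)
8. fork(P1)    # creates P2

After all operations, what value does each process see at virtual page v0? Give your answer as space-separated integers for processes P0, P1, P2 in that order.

Op 1: fork(P0) -> P1. 2 ppages; refcounts: pp0:2 pp1:2
Op 2: write(P1, v0, 193). refcount(pp0)=2>1 -> COPY to pp2. 3 ppages; refcounts: pp0:1 pp1:2 pp2:1
Op 3: write(P0, v0, 126). refcount(pp0)=1 -> write in place. 3 ppages; refcounts: pp0:1 pp1:2 pp2:1
Op 4: write(P0, v0, 122). refcount(pp0)=1 -> write in place. 3 ppages; refcounts: pp0:1 pp1:2 pp2:1
Op 5: read(P1, v0) -> 193. No state change.
Op 6: write(P1, v0, 116). refcount(pp2)=1 -> write in place. 3 ppages; refcounts: pp0:1 pp1:2 pp2:1
Op 7: write(P1, v0, 115). refcount(pp2)=1 -> write in place. 3 ppages; refcounts: pp0:1 pp1:2 pp2:1
Op 8: fork(P1) -> P2. 3 ppages; refcounts: pp0:1 pp1:3 pp2:2
P0: v0 -> pp0 = 122
P1: v0 -> pp2 = 115
P2: v0 -> pp2 = 115

Answer: 122 115 115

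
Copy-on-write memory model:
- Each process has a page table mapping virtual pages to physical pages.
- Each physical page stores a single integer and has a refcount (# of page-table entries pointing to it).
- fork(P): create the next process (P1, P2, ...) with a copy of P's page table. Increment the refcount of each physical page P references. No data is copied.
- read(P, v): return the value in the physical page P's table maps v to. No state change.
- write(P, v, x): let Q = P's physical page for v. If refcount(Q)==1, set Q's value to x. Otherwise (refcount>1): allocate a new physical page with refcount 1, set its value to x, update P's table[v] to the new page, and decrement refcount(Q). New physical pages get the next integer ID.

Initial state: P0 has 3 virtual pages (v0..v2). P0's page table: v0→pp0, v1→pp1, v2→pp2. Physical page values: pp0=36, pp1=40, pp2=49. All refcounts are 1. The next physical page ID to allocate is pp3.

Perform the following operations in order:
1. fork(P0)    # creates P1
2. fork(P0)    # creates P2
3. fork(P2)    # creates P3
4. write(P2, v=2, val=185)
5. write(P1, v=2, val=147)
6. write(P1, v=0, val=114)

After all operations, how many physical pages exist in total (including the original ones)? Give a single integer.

Answer: 6

Derivation:
Op 1: fork(P0) -> P1. 3 ppages; refcounts: pp0:2 pp1:2 pp2:2
Op 2: fork(P0) -> P2. 3 ppages; refcounts: pp0:3 pp1:3 pp2:3
Op 3: fork(P2) -> P3. 3 ppages; refcounts: pp0:4 pp1:4 pp2:4
Op 4: write(P2, v2, 185). refcount(pp2)=4>1 -> COPY to pp3. 4 ppages; refcounts: pp0:4 pp1:4 pp2:3 pp3:1
Op 5: write(P1, v2, 147). refcount(pp2)=3>1 -> COPY to pp4. 5 ppages; refcounts: pp0:4 pp1:4 pp2:2 pp3:1 pp4:1
Op 6: write(P1, v0, 114). refcount(pp0)=4>1 -> COPY to pp5. 6 ppages; refcounts: pp0:3 pp1:4 pp2:2 pp3:1 pp4:1 pp5:1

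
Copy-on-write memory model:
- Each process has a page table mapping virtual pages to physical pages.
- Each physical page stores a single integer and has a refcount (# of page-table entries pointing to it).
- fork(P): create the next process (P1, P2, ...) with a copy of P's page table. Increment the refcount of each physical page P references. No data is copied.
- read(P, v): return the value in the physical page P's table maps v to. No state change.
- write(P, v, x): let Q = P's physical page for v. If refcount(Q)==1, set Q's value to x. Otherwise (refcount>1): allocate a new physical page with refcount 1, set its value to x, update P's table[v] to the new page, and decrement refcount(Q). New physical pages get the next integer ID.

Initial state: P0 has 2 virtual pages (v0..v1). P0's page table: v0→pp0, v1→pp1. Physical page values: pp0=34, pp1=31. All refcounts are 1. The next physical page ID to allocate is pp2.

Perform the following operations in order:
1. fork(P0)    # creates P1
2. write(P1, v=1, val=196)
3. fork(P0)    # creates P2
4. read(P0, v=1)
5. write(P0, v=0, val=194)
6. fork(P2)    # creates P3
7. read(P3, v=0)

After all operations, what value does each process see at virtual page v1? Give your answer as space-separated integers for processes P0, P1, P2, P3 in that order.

Op 1: fork(P0) -> P1. 2 ppages; refcounts: pp0:2 pp1:2
Op 2: write(P1, v1, 196). refcount(pp1)=2>1 -> COPY to pp2. 3 ppages; refcounts: pp0:2 pp1:1 pp2:1
Op 3: fork(P0) -> P2. 3 ppages; refcounts: pp0:3 pp1:2 pp2:1
Op 4: read(P0, v1) -> 31. No state change.
Op 5: write(P0, v0, 194). refcount(pp0)=3>1 -> COPY to pp3. 4 ppages; refcounts: pp0:2 pp1:2 pp2:1 pp3:1
Op 6: fork(P2) -> P3. 4 ppages; refcounts: pp0:3 pp1:3 pp2:1 pp3:1
Op 7: read(P3, v0) -> 34. No state change.
P0: v1 -> pp1 = 31
P1: v1 -> pp2 = 196
P2: v1 -> pp1 = 31
P3: v1 -> pp1 = 31

Answer: 31 196 31 31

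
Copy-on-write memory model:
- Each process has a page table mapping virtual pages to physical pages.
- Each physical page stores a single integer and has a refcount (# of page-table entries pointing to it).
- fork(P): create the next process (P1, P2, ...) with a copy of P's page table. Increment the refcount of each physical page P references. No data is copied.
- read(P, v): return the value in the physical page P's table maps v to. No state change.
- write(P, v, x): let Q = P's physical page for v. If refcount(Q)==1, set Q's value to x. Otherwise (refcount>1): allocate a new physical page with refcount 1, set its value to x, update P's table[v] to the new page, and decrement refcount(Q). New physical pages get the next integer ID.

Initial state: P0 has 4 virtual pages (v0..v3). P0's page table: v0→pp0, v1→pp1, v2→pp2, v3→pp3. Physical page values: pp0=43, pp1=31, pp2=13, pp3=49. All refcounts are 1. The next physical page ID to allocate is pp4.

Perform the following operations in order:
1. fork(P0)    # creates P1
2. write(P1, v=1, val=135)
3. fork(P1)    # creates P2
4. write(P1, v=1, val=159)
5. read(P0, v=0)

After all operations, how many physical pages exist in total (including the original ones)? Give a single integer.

Answer: 6

Derivation:
Op 1: fork(P0) -> P1. 4 ppages; refcounts: pp0:2 pp1:2 pp2:2 pp3:2
Op 2: write(P1, v1, 135). refcount(pp1)=2>1 -> COPY to pp4. 5 ppages; refcounts: pp0:2 pp1:1 pp2:2 pp3:2 pp4:1
Op 3: fork(P1) -> P2. 5 ppages; refcounts: pp0:3 pp1:1 pp2:3 pp3:3 pp4:2
Op 4: write(P1, v1, 159). refcount(pp4)=2>1 -> COPY to pp5. 6 ppages; refcounts: pp0:3 pp1:1 pp2:3 pp3:3 pp4:1 pp5:1
Op 5: read(P0, v0) -> 43. No state change.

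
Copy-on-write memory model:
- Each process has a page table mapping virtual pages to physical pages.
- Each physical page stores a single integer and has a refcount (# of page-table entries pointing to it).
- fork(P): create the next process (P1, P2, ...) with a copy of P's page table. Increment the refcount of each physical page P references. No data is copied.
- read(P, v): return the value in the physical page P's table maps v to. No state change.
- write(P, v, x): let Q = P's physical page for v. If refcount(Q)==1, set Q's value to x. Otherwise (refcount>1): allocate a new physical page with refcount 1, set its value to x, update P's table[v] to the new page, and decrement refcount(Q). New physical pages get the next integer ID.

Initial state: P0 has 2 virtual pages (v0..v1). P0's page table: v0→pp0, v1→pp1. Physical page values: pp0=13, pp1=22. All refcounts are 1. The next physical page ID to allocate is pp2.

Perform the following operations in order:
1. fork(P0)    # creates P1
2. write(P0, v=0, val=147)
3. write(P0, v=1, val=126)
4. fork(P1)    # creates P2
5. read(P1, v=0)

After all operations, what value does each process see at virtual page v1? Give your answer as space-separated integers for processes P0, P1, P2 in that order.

Answer: 126 22 22

Derivation:
Op 1: fork(P0) -> P1. 2 ppages; refcounts: pp0:2 pp1:2
Op 2: write(P0, v0, 147). refcount(pp0)=2>1 -> COPY to pp2. 3 ppages; refcounts: pp0:1 pp1:2 pp2:1
Op 3: write(P0, v1, 126). refcount(pp1)=2>1 -> COPY to pp3. 4 ppages; refcounts: pp0:1 pp1:1 pp2:1 pp3:1
Op 4: fork(P1) -> P2. 4 ppages; refcounts: pp0:2 pp1:2 pp2:1 pp3:1
Op 5: read(P1, v0) -> 13. No state change.
P0: v1 -> pp3 = 126
P1: v1 -> pp1 = 22
P2: v1 -> pp1 = 22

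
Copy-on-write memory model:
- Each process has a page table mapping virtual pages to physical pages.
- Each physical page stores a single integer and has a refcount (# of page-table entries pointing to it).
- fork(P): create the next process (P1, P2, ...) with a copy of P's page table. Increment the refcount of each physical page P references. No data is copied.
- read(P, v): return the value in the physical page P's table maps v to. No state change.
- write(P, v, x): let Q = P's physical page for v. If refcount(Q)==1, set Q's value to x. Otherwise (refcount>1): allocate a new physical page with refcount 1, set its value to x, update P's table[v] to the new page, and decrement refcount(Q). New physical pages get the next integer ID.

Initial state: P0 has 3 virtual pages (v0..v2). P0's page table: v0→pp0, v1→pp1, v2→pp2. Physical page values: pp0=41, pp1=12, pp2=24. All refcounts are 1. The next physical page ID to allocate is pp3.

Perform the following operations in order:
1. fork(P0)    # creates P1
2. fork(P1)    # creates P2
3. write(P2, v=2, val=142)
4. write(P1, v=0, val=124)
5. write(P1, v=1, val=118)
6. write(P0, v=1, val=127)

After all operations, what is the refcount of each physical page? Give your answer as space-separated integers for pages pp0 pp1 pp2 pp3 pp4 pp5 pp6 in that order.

Answer: 2 1 2 1 1 1 1

Derivation:
Op 1: fork(P0) -> P1. 3 ppages; refcounts: pp0:2 pp1:2 pp2:2
Op 2: fork(P1) -> P2. 3 ppages; refcounts: pp0:3 pp1:3 pp2:3
Op 3: write(P2, v2, 142). refcount(pp2)=3>1 -> COPY to pp3. 4 ppages; refcounts: pp0:3 pp1:3 pp2:2 pp3:1
Op 4: write(P1, v0, 124). refcount(pp0)=3>1 -> COPY to pp4. 5 ppages; refcounts: pp0:2 pp1:3 pp2:2 pp3:1 pp4:1
Op 5: write(P1, v1, 118). refcount(pp1)=3>1 -> COPY to pp5. 6 ppages; refcounts: pp0:2 pp1:2 pp2:2 pp3:1 pp4:1 pp5:1
Op 6: write(P0, v1, 127). refcount(pp1)=2>1 -> COPY to pp6. 7 ppages; refcounts: pp0:2 pp1:1 pp2:2 pp3:1 pp4:1 pp5:1 pp6:1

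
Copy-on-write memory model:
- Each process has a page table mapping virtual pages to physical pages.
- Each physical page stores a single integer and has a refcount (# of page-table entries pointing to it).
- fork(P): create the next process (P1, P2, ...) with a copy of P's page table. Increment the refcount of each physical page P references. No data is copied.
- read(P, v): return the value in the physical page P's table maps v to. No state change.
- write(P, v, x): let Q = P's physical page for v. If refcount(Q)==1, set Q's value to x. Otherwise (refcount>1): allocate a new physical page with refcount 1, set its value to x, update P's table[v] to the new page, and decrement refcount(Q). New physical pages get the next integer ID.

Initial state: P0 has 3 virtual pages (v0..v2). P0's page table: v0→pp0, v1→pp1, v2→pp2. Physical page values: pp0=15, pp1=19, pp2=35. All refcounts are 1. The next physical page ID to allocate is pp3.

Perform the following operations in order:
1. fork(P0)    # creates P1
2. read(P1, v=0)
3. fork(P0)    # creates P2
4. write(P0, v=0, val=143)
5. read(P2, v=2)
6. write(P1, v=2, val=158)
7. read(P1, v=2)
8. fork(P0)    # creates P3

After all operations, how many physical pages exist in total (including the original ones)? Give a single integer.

Op 1: fork(P0) -> P1. 3 ppages; refcounts: pp0:2 pp1:2 pp2:2
Op 2: read(P1, v0) -> 15. No state change.
Op 3: fork(P0) -> P2. 3 ppages; refcounts: pp0:3 pp1:3 pp2:3
Op 4: write(P0, v0, 143). refcount(pp0)=3>1 -> COPY to pp3. 4 ppages; refcounts: pp0:2 pp1:3 pp2:3 pp3:1
Op 5: read(P2, v2) -> 35. No state change.
Op 6: write(P1, v2, 158). refcount(pp2)=3>1 -> COPY to pp4. 5 ppages; refcounts: pp0:2 pp1:3 pp2:2 pp3:1 pp4:1
Op 7: read(P1, v2) -> 158. No state change.
Op 8: fork(P0) -> P3. 5 ppages; refcounts: pp0:2 pp1:4 pp2:3 pp3:2 pp4:1

Answer: 5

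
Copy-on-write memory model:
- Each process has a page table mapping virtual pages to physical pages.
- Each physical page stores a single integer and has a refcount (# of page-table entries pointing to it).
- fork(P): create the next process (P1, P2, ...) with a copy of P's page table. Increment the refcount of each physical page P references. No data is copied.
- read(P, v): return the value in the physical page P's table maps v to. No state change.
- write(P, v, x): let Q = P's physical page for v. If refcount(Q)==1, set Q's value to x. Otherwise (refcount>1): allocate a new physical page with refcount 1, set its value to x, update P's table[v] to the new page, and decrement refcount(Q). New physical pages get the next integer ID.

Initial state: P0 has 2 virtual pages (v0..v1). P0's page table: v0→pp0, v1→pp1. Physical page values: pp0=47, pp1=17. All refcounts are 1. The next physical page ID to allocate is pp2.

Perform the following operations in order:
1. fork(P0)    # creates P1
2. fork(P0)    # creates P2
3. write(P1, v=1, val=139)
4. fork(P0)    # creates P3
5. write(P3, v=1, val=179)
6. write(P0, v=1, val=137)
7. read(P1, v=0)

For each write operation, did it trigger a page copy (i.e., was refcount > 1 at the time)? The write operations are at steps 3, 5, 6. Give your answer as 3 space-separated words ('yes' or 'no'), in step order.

Op 1: fork(P0) -> P1. 2 ppages; refcounts: pp0:2 pp1:2
Op 2: fork(P0) -> P2. 2 ppages; refcounts: pp0:3 pp1:3
Op 3: write(P1, v1, 139). refcount(pp1)=3>1 -> COPY to pp2. 3 ppages; refcounts: pp0:3 pp1:2 pp2:1
Op 4: fork(P0) -> P3. 3 ppages; refcounts: pp0:4 pp1:3 pp2:1
Op 5: write(P3, v1, 179). refcount(pp1)=3>1 -> COPY to pp3. 4 ppages; refcounts: pp0:4 pp1:2 pp2:1 pp3:1
Op 6: write(P0, v1, 137). refcount(pp1)=2>1 -> COPY to pp4. 5 ppages; refcounts: pp0:4 pp1:1 pp2:1 pp3:1 pp4:1
Op 7: read(P1, v0) -> 47. No state change.

yes yes yes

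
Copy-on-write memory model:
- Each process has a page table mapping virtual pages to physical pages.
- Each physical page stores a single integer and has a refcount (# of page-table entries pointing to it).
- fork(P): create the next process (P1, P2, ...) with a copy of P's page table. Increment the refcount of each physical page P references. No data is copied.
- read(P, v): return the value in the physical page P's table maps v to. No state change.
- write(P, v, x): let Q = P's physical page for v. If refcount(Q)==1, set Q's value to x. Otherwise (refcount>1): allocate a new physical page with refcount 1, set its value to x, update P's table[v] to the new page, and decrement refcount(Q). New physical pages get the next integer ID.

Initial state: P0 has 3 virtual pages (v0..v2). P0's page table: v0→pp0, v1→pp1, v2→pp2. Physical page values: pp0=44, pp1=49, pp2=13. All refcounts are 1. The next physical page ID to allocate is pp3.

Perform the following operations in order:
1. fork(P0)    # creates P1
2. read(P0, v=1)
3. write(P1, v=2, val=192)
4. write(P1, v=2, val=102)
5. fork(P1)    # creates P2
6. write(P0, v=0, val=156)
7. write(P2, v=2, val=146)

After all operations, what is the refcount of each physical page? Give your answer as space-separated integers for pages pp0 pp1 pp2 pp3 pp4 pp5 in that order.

Answer: 2 3 1 1 1 1

Derivation:
Op 1: fork(P0) -> P1. 3 ppages; refcounts: pp0:2 pp1:2 pp2:2
Op 2: read(P0, v1) -> 49. No state change.
Op 3: write(P1, v2, 192). refcount(pp2)=2>1 -> COPY to pp3. 4 ppages; refcounts: pp0:2 pp1:2 pp2:1 pp3:1
Op 4: write(P1, v2, 102). refcount(pp3)=1 -> write in place. 4 ppages; refcounts: pp0:2 pp1:2 pp2:1 pp3:1
Op 5: fork(P1) -> P2. 4 ppages; refcounts: pp0:3 pp1:3 pp2:1 pp3:2
Op 6: write(P0, v0, 156). refcount(pp0)=3>1 -> COPY to pp4. 5 ppages; refcounts: pp0:2 pp1:3 pp2:1 pp3:2 pp4:1
Op 7: write(P2, v2, 146). refcount(pp3)=2>1 -> COPY to pp5. 6 ppages; refcounts: pp0:2 pp1:3 pp2:1 pp3:1 pp4:1 pp5:1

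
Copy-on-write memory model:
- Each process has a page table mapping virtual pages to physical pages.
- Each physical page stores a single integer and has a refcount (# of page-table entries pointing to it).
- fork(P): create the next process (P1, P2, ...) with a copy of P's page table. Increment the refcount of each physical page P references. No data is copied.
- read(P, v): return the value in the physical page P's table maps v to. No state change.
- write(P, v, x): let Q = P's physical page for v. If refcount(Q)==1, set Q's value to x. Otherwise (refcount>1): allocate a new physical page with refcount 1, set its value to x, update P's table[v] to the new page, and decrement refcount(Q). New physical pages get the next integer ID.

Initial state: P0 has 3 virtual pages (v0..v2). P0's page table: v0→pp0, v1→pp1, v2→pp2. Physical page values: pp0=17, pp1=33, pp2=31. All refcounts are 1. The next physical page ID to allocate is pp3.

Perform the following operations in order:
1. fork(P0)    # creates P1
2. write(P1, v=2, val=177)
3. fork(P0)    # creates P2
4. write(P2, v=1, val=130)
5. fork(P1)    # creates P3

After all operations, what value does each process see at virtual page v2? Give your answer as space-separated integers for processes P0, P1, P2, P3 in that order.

Op 1: fork(P0) -> P1. 3 ppages; refcounts: pp0:2 pp1:2 pp2:2
Op 2: write(P1, v2, 177). refcount(pp2)=2>1 -> COPY to pp3. 4 ppages; refcounts: pp0:2 pp1:2 pp2:1 pp3:1
Op 3: fork(P0) -> P2. 4 ppages; refcounts: pp0:3 pp1:3 pp2:2 pp3:1
Op 4: write(P2, v1, 130). refcount(pp1)=3>1 -> COPY to pp4. 5 ppages; refcounts: pp0:3 pp1:2 pp2:2 pp3:1 pp4:1
Op 5: fork(P1) -> P3. 5 ppages; refcounts: pp0:4 pp1:3 pp2:2 pp3:2 pp4:1
P0: v2 -> pp2 = 31
P1: v2 -> pp3 = 177
P2: v2 -> pp2 = 31
P3: v2 -> pp3 = 177

Answer: 31 177 31 177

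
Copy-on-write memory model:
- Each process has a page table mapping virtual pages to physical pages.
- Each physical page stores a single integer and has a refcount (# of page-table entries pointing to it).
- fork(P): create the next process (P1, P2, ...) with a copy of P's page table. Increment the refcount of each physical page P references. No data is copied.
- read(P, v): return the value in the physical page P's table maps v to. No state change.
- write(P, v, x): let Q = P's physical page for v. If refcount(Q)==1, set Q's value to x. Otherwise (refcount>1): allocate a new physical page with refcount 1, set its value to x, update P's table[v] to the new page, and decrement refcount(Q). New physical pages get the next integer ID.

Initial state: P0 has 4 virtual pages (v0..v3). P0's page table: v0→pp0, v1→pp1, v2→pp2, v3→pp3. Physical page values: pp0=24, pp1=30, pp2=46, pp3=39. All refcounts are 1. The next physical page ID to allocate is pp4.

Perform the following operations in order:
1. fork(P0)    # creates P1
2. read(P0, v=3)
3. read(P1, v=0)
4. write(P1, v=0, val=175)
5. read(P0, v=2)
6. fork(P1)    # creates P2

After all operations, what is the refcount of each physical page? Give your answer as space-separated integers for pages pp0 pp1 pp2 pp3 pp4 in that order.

Op 1: fork(P0) -> P1. 4 ppages; refcounts: pp0:2 pp1:2 pp2:2 pp3:2
Op 2: read(P0, v3) -> 39. No state change.
Op 3: read(P1, v0) -> 24. No state change.
Op 4: write(P1, v0, 175). refcount(pp0)=2>1 -> COPY to pp4. 5 ppages; refcounts: pp0:1 pp1:2 pp2:2 pp3:2 pp4:1
Op 5: read(P0, v2) -> 46. No state change.
Op 6: fork(P1) -> P2. 5 ppages; refcounts: pp0:1 pp1:3 pp2:3 pp3:3 pp4:2

Answer: 1 3 3 3 2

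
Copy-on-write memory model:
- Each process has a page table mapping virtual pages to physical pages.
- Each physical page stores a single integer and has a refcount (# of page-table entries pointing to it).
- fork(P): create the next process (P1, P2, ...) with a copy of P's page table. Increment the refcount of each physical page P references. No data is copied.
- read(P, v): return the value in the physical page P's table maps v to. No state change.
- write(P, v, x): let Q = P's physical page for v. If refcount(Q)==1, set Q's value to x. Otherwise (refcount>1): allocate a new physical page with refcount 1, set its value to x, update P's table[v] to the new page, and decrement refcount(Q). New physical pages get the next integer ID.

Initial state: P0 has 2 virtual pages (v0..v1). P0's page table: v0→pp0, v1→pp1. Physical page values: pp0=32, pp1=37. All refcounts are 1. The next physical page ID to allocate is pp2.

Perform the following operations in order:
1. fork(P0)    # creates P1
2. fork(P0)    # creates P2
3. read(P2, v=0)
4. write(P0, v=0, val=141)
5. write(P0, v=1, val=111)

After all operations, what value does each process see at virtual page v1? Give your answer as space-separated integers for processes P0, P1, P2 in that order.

Answer: 111 37 37

Derivation:
Op 1: fork(P0) -> P1. 2 ppages; refcounts: pp0:2 pp1:2
Op 2: fork(P0) -> P2. 2 ppages; refcounts: pp0:3 pp1:3
Op 3: read(P2, v0) -> 32. No state change.
Op 4: write(P0, v0, 141). refcount(pp0)=3>1 -> COPY to pp2. 3 ppages; refcounts: pp0:2 pp1:3 pp2:1
Op 5: write(P0, v1, 111). refcount(pp1)=3>1 -> COPY to pp3. 4 ppages; refcounts: pp0:2 pp1:2 pp2:1 pp3:1
P0: v1 -> pp3 = 111
P1: v1 -> pp1 = 37
P2: v1 -> pp1 = 37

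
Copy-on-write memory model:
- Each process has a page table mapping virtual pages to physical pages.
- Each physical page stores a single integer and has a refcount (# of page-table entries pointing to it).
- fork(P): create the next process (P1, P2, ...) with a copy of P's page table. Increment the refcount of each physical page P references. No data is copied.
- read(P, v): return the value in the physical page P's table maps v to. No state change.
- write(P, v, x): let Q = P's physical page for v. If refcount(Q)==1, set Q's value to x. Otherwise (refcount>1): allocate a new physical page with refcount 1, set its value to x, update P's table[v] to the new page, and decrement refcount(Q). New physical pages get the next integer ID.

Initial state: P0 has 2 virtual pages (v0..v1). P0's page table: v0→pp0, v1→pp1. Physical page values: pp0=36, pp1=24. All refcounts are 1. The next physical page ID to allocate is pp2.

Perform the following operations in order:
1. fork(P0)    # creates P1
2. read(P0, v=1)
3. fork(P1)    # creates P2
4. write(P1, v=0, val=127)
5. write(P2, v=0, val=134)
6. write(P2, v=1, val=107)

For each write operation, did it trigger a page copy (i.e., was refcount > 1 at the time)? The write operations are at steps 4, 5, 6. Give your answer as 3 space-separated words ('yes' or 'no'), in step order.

Op 1: fork(P0) -> P1. 2 ppages; refcounts: pp0:2 pp1:2
Op 2: read(P0, v1) -> 24. No state change.
Op 3: fork(P1) -> P2. 2 ppages; refcounts: pp0:3 pp1:3
Op 4: write(P1, v0, 127). refcount(pp0)=3>1 -> COPY to pp2. 3 ppages; refcounts: pp0:2 pp1:3 pp2:1
Op 5: write(P2, v0, 134). refcount(pp0)=2>1 -> COPY to pp3. 4 ppages; refcounts: pp0:1 pp1:3 pp2:1 pp3:1
Op 6: write(P2, v1, 107). refcount(pp1)=3>1 -> COPY to pp4. 5 ppages; refcounts: pp0:1 pp1:2 pp2:1 pp3:1 pp4:1

yes yes yes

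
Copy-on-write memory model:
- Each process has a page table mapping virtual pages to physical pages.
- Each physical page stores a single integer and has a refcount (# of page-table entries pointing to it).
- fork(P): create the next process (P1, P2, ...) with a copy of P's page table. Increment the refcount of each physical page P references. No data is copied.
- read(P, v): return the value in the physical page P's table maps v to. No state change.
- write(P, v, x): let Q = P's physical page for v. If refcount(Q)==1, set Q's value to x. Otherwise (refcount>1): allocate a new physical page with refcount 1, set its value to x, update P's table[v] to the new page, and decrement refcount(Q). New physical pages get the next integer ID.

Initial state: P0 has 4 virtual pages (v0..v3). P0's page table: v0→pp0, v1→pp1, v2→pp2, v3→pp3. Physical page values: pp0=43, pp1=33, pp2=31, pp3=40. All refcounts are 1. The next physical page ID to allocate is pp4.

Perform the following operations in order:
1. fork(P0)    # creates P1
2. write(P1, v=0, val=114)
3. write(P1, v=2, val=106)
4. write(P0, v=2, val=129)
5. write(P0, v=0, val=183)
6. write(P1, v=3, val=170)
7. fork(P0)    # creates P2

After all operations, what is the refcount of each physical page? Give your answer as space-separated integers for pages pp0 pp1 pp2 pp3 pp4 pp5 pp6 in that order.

Answer: 2 3 2 2 1 1 1

Derivation:
Op 1: fork(P0) -> P1. 4 ppages; refcounts: pp0:2 pp1:2 pp2:2 pp3:2
Op 2: write(P1, v0, 114). refcount(pp0)=2>1 -> COPY to pp4. 5 ppages; refcounts: pp0:1 pp1:2 pp2:2 pp3:2 pp4:1
Op 3: write(P1, v2, 106). refcount(pp2)=2>1 -> COPY to pp5. 6 ppages; refcounts: pp0:1 pp1:2 pp2:1 pp3:2 pp4:1 pp5:1
Op 4: write(P0, v2, 129). refcount(pp2)=1 -> write in place. 6 ppages; refcounts: pp0:1 pp1:2 pp2:1 pp3:2 pp4:1 pp5:1
Op 5: write(P0, v0, 183). refcount(pp0)=1 -> write in place. 6 ppages; refcounts: pp0:1 pp1:2 pp2:1 pp3:2 pp4:1 pp5:1
Op 6: write(P1, v3, 170). refcount(pp3)=2>1 -> COPY to pp6. 7 ppages; refcounts: pp0:1 pp1:2 pp2:1 pp3:1 pp4:1 pp5:1 pp6:1
Op 7: fork(P0) -> P2. 7 ppages; refcounts: pp0:2 pp1:3 pp2:2 pp3:2 pp4:1 pp5:1 pp6:1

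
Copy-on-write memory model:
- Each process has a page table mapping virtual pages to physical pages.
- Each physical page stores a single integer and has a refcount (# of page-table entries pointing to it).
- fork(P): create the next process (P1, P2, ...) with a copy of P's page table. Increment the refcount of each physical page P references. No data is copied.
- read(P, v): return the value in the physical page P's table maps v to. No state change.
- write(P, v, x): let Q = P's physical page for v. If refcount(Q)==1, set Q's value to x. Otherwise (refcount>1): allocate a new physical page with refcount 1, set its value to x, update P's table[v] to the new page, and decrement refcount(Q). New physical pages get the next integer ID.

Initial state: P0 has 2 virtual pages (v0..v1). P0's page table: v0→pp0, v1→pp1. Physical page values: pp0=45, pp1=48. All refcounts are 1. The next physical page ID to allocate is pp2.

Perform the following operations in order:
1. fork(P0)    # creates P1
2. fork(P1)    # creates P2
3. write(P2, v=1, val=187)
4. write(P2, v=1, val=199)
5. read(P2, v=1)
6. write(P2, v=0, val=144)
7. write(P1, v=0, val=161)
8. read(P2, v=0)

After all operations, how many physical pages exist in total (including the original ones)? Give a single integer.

Answer: 5

Derivation:
Op 1: fork(P0) -> P1. 2 ppages; refcounts: pp0:2 pp1:2
Op 2: fork(P1) -> P2. 2 ppages; refcounts: pp0:3 pp1:3
Op 3: write(P2, v1, 187). refcount(pp1)=3>1 -> COPY to pp2. 3 ppages; refcounts: pp0:3 pp1:2 pp2:1
Op 4: write(P2, v1, 199). refcount(pp2)=1 -> write in place. 3 ppages; refcounts: pp0:3 pp1:2 pp2:1
Op 5: read(P2, v1) -> 199. No state change.
Op 6: write(P2, v0, 144). refcount(pp0)=3>1 -> COPY to pp3. 4 ppages; refcounts: pp0:2 pp1:2 pp2:1 pp3:1
Op 7: write(P1, v0, 161). refcount(pp0)=2>1 -> COPY to pp4. 5 ppages; refcounts: pp0:1 pp1:2 pp2:1 pp3:1 pp4:1
Op 8: read(P2, v0) -> 144. No state change.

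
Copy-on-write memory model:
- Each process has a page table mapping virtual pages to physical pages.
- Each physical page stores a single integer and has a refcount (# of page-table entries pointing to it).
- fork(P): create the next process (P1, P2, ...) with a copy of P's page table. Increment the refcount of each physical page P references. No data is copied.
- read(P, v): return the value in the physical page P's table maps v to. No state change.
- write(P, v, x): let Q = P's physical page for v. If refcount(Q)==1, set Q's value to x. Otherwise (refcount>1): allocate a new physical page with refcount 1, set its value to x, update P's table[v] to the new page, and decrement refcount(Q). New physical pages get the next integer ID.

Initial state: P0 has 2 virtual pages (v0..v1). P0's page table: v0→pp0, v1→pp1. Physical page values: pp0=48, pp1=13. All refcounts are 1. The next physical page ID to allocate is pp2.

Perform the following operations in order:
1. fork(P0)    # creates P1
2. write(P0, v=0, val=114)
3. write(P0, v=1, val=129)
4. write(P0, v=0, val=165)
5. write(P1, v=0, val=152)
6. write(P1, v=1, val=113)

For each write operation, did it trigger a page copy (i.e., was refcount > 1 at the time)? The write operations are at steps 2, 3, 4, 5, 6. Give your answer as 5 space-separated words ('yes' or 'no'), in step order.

Op 1: fork(P0) -> P1. 2 ppages; refcounts: pp0:2 pp1:2
Op 2: write(P0, v0, 114). refcount(pp0)=2>1 -> COPY to pp2. 3 ppages; refcounts: pp0:1 pp1:2 pp2:1
Op 3: write(P0, v1, 129). refcount(pp1)=2>1 -> COPY to pp3. 4 ppages; refcounts: pp0:1 pp1:1 pp2:1 pp3:1
Op 4: write(P0, v0, 165). refcount(pp2)=1 -> write in place. 4 ppages; refcounts: pp0:1 pp1:1 pp2:1 pp3:1
Op 5: write(P1, v0, 152). refcount(pp0)=1 -> write in place. 4 ppages; refcounts: pp0:1 pp1:1 pp2:1 pp3:1
Op 6: write(P1, v1, 113). refcount(pp1)=1 -> write in place. 4 ppages; refcounts: pp0:1 pp1:1 pp2:1 pp3:1

yes yes no no no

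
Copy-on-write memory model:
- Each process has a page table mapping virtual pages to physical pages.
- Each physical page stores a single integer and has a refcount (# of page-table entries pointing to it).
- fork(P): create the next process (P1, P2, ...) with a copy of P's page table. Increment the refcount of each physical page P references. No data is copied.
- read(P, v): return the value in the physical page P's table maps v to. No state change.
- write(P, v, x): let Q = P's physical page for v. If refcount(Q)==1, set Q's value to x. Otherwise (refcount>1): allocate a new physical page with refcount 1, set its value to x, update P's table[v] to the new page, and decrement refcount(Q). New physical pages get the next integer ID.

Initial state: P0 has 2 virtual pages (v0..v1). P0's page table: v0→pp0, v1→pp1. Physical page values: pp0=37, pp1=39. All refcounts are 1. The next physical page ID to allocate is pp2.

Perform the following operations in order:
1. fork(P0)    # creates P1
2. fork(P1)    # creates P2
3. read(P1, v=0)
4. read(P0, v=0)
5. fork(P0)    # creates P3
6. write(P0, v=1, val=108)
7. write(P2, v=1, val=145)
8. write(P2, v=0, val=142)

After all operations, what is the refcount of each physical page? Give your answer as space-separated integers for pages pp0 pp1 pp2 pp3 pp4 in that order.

Op 1: fork(P0) -> P1. 2 ppages; refcounts: pp0:2 pp1:2
Op 2: fork(P1) -> P2. 2 ppages; refcounts: pp0:3 pp1:3
Op 3: read(P1, v0) -> 37. No state change.
Op 4: read(P0, v0) -> 37. No state change.
Op 5: fork(P0) -> P3. 2 ppages; refcounts: pp0:4 pp1:4
Op 6: write(P0, v1, 108). refcount(pp1)=4>1 -> COPY to pp2. 3 ppages; refcounts: pp0:4 pp1:3 pp2:1
Op 7: write(P2, v1, 145). refcount(pp1)=3>1 -> COPY to pp3. 4 ppages; refcounts: pp0:4 pp1:2 pp2:1 pp3:1
Op 8: write(P2, v0, 142). refcount(pp0)=4>1 -> COPY to pp4. 5 ppages; refcounts: pp0:3 pp1:2 pp2:1 pp3:1 pp4:1

Answer: 3 2 1 1 1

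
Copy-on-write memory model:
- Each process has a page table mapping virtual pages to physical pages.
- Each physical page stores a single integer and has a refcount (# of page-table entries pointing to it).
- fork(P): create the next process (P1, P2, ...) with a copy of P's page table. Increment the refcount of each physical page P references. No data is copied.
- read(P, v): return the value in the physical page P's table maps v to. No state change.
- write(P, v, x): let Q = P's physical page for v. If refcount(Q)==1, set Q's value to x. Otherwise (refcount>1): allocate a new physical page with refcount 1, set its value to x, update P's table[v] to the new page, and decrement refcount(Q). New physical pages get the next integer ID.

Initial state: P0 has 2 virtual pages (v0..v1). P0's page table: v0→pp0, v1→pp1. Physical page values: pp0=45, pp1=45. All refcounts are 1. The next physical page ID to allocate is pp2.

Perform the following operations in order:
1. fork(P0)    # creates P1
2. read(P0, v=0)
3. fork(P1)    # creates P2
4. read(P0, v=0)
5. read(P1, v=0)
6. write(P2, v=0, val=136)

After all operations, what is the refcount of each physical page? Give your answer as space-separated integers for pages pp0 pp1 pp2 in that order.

Answer: 2 3 1

Derivation:
Op 1: fork(P0) -> P1. 2 ppages; refcounts: pp0:2 pp1:2
Op 2: read(P0, v0) -> 45. No state change.
Op 3: fork(P1) -> P2. 2 ppages; refcounts: pp0:3 pp1:3
Op 4: read(P0, v0) -> 45. No state change.
Op 5: read(P1, v0) -> 45. No state change.
Op 6: write(P2, v0, 136). refcount(pp0)=3>1 -> COPY to pp2. 3 ppages; refcounts: pp0:2 pp1:3 pp2:1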